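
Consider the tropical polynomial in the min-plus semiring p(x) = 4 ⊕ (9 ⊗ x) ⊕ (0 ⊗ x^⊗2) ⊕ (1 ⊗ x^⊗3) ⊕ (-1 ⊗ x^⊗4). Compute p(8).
p(8) = 4

A tropical monomial a ⊗ x^⊗i evaluates to a + i · x. Evaluating each term at x = 8:
  Term 0 contributes 4 + 0 · 8 = 4
  Term 1 contributes 9 + 1 · 8 = 17
  Term 2 contributes 0 + 2 · 8 = 16
  Term 3 contributes 1 + 3 · 8 = 25
  Term 4 contributes -1 + 4 · 8 = 31
p(8) = ⊕ of these = min[4, 17, 16, 25, 31] = 4.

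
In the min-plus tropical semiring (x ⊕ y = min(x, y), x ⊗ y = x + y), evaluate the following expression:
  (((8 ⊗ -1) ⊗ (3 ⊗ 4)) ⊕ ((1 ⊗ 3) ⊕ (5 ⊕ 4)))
(((8 ⊗ -1) ⊗ (3 ⊗ 4)) ⊕ ((1 ⊗ 3) ⊕ (5 ⊕ 4))) = 4

Expand innermost to outermost. Recall ⊕ takes the minimum of its arguments and ⊗ takes their sum. Working out the expression (((8 ⊗ -1) ⊗ (3 ⊗ 4)) ⊕ ((1 ⊗ 3) ⊕ (5 ⊕ 4))) gives 4.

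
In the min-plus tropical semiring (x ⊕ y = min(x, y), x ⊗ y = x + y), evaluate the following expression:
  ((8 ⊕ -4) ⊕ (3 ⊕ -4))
((8 ⊕ -4) ⊕ (3 ⊕ -4)) = -4

Expand innermost to outermost. Recall ⊕ takes the minimum of its arguments and ⊗ takes their sum. Working out the expression ((8 ⊕ -4) ⊕ (3 ⊕ -4)) gives -4.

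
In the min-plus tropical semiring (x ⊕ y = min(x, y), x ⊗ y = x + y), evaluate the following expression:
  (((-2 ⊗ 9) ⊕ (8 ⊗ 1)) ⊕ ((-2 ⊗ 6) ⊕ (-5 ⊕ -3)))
(((-2 ⊗ 9) ⊕ (8 ⊗ 1)) ⊕ ((-2 ⊗ 6) ⊕ (-5 ⊕ -3))) = -5

Expand innermost to outermost. Recall ⊕ takes the minimum of its arguments and ⊗ takes their sum. Working out the expression (((-2 ⊗ 9) ⊕ (8 ⊗ 1)) ⊕ ((-2 ⊗ 6) ⊕ (-5 ⊕ -3))) gives -5.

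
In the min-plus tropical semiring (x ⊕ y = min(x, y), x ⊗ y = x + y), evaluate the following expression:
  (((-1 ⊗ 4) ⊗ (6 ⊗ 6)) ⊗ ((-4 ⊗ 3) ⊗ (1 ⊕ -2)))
(((-1 ⊗ 4) ⊗ (6 ⊗ 6)) ⊗ ((-4 ⊗ 3) ⊗ (1 ⊕ -2))) = 12

Expand innermost to outermost. Recall ⊕ takes the minimum of its arguments and ⊗ takes their sum. Working out the expression (((-1 ⊗ 4) ⊗ (6 ⊗ 6)) ⊗ ((-4 ⊗ 3) ⊗ (1 ⊕ -2))) gives 12.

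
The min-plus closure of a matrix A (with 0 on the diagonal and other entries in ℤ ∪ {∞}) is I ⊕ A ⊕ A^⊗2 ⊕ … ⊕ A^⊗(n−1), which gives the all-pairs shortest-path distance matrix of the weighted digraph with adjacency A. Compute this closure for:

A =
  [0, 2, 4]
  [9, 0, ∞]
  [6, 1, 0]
Closure =
  [0, 2, 4]
  [9, 0, 13]
  [6, 1, 0]

This is the Floyd-Warshall all-pairs shortest-path computation. For each intermediate vertex k = 0, 1, …, 2, update dist[i][j] ← min(dist[i][j], dist[i][k] + dist[k][j]). The final matrix gives, for each (i, j), the minimum total weight of any directed path from i to j (possibly empty when i = j).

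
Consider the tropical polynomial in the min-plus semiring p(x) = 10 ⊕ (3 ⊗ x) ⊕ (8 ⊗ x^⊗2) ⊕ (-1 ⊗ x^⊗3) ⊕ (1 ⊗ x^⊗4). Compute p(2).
p(2) = 5

A tropical monomial a ⊗ x^⊗i evaluates to a + i · x. Evaluating each term at x = 2:
  Term 0 contributes 10 + 0 · 2 = 10
  Term 1 contributes 3 + 1 · 2 = 5
  Term 2 contributes 8 + 2 · 2 = 12
  Term 3 contributes -1 + 3 · 2 = 5
  Term 4 contributes 1 + 4 · 2 = 9
p(2) = ⊕ of these = min[10, 5, 12, 5, 9] = 5.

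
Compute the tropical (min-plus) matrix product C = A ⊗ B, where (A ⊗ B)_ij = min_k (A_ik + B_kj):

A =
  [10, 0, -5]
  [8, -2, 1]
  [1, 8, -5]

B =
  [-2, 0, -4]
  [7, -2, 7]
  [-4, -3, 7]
A ⊗ B =
  [-9, -8, 2]
  [-3, -4, 4]
  [-9, -8, -3]

Apply the min-plus product entry-by-entry:
  C[0][0] = min over k of (A[0][0] + B[0][0] = 10 + -2 = 8, A[0][1] + B[1][0] = 0 + 7 = 7, A[0][2] + B[2][0] = -5 + -4 = -9) = -9 (attained at k = 2)
  C[0][1] = min over k of (A[0][0] + B[0][1] = 10 + 0 = 10, A[0][1] + B[1][1] = 0 + -2 = -2, A[0][2] + B[2][1] = -5 + -3 = -8) = -8 (attained at k = 2)
  C[0][2] = min over k of (A[0][0] + B[0][2] = 10 + -4 = 6, A[0][1] + B[1][2] = 0 + 7 = 7, A[0][2] + B[2][2] = -5 + 7 = 2) = 2 (attained at k = 2)
  C[1][0] = min over k of (A[1][0] + B[0][0] = 8 + -2 = 6, A[1][1] + B[1][0] = -2 + 7 = 5, A[1][2] + B[2][0] = 1 + -4 = -3) = -3 (attained at k = 2)
  C[1][1] = min over k of (A[1][0] + B[0][1] = 8 + 0 = 8, A[1][1] + B[1][1] = -2 + -2 = -4, A[1][2] + B[2][1] = 1 + -3 = -2) = -4 (attained at k = 1)
  C[1][2] = min over k of (A[1][0] + B[0][2] = 8 + -4 = 4, A[1][1] + B[1][2] = -2 + 7 = 5, A[1][2] + B[2][2] = 1 + 7 = 8) = 4 (attained at k = 0)
  C[2][0] = min over k of (A[2][0] + B[0][0] = 1 + -2 = -1, A[2][1] + B[1][0] = 8 + 7 = 15, A[2][2] + B[2][0] = -5 + -4 = -9) = -9 (attained at k = 2)
  C[2][1] = min over k of (A[2][0] + B[0][1] = 1 + 0 = 1, A[2][1] + B[1][1] = 8 + -2 = 6, A[2][2] + B[2][1] = -5 + -3 = -8) = -8 (attained at k = 2)
  C[2][2] = min over k of (A[2][0] + B[0][2] = 1 + -4 = -3, A[2][1] + B[1][2] = 8 + 7 = 15, A[2][2] + B[2][2] = -5 + 7 = 2) = -3 (attained at k = 0)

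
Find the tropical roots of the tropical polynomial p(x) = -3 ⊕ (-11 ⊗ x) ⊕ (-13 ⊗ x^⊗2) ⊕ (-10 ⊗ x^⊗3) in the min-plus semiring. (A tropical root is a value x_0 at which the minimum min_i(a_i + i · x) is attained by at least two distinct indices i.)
Roots: {-3, 2, 8}

Each tropical root is a break point of the lower envelope of the lines y = a_i + i · x (there are 4 lines, with slopes 0, 1, ..., 3). Only the lines that attain the minimum somewhere contribute to roots; other lines are dominated. Here the surviving (envelope) indices are i = 3, i = 2, i = 1, i = 0.
Intersections between consecutive envelope lines give the roots: for adjacent envelope indices i < j the intersection is x = (a_i − a_j) / (j − i). Reading off the sorted break points: {-3, 2, 8}.
Verification: at each break x_0, at least two indices attain the minimum of min_i(a_i + i · x_0).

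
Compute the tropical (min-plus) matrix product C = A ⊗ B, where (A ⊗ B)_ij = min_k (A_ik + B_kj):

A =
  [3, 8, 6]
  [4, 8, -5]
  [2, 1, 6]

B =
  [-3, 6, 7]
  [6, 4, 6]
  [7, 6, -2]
A ⊗ B =
  [0, 9, 4]
  [1, 1, -7]
  [-1, 5, 4]

Apply the min-plus product entry-by-entry:
  C[0][0] = min over k of (A[0][0] + B[0][0] = 3 + -3 = 0, A[0][1] + B[1][0] = 8 + 6 = 14, A[0][2] + B[2][0] = 6 + 7 = 13) = 0 (attained at k = 0)
  C[0][1] = min over k of (A[0][0] + B[0][1] = 3 + 6 = 9, A[0][1] + B[1][1] = 8 + 4 = 12, A[0][2] + B[2][1] = 6 + 6 = 12) = 9 (attained at k = 0)
  C[0][2] = min over k of (A[0][0] + B[0][2] = 3 + 7 = 10, A[0][1] + B[1][2] = 8 + 6 = 14, A[0][2] + B[2][2] = 6 + -2 = 4) = 4 (attained at k = 2)
  C[1][0] = min over k of (A[1][0] + B[0][0] = 4 + -3 = 1, A[1][1] + B[1][0] = 8 + 6 = 14, A[1][2] + B[2][0] = -5 + 7 = 2) = 1 (attained at k = 0)
  C[1][1] = min over k of (A[1][0] + B[0][1] = 4 + 6 = 10, A[1][1] + B[1][1] = 8 + 4 = 12, A[1][2] + B[2][1] = -5 + 6 = 1) = 1 (attained at k = 2)
  C[1][2] = min over k of (A[1][0] + B[0][2] = 4 + 7 = 11, A[1][1] + B[1][2] = 8 + 6 = 14, A[1][2] + B[2][2] = -5 + -2 = -7) = -7 (attained at k = 2)
  C[2][0] = min over k of (A[2][0] + B[0][0] = 2 + -3 = -1, A[2][1] + B[1][0] = 1 + 6 = 7, A[2][2] + B[2][0] = 6 + 7 = 13) = -1 (attained at k = 0)
  C[2][1] = min over k of (A[2][0] + B[0][1] = 2 + 6 = 8, A[2][1] + B[1][1] = 1 + 4 = 5, A[2][2] + B[2][1] = 6 + 6 = 12) = 5 (attained at k = 1)
  C[2][2] = min over k of (A[2][0] + B[0][2] = 2 + 7 = 9, A[2][1] + B[1][2] = 1 + 6 = 7, A[2][2] + B[2][2] = 6 + -2 = 4) = 4 (attained at k = 2)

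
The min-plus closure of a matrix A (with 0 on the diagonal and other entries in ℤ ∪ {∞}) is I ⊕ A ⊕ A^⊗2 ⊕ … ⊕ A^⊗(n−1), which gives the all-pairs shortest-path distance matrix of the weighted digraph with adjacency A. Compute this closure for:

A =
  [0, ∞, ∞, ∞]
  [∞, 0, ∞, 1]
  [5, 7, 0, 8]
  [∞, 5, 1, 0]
Closure =
  [0, ∞, ∞, ∞]
  [7, 0, 2, 1]
  [5, 7, 0, 8]
  [6, 5, 1, 0]

This is the Floyd-Warshall all-pairs shortest-path computation. For each intermediate vertex k = 0, 1, …, 3, update dist[i][j] ← min(dist[i][j], dist[i][k] + dist[k][j]). The final matrix gives, for each (i, j), the minimum total weight of any directed path from i to j (possibly empty when i = j).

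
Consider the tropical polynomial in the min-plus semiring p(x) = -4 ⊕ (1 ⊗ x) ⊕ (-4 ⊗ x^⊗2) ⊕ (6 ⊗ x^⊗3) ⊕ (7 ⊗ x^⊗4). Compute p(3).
p(3) = -4

A tropical monomial a ⊗ x^⊗i evaluates to a + i · x. Evaluating each term at x = 3:
  Term 0 contributes -4 + 0 · 3 = -4
  Term 1 contributes 1 + 1 · 3 = 4
  Term 2 contributes -4 + 2 · 3 = 2
  Term 3 contributes 6 + 3 · 3 = 15
  Term 4 contributes 7 + 4 · 3 = 19
p(3) = ⊕ of these = min[-4, 4, 2, 15, 19] = -4.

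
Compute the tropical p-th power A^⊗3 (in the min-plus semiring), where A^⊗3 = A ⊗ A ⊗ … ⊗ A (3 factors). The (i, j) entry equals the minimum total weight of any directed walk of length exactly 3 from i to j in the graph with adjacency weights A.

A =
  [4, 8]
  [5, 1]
A^⊗3 =
  [12, 10]
  [7, 3]

Each entry (A^⊗3)_ij equals the minimum over all length-3 walks i = v_0 → v_1 → … → v_3 = j of Σ_t A[v_t][v_{t+1}]. For example, for (i, j) = (0, 1) we minimise over 4 possible intermediate vertex sequences; the minimum is 10, attained along the walk 0 → 1 → 1 → 1.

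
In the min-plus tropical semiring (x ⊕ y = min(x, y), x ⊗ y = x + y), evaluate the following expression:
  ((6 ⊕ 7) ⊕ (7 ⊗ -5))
((6 ⊕ 7) ⊕ (7 ⊗ -5)) = 2

Expand innermost to outermost. Recall ⊕ takes the minimum of its arguments and ⊗ takes their sum. Working out the expression ((6 ⊕ 7) ⊕ (7 ⊗ -5)) gives 2.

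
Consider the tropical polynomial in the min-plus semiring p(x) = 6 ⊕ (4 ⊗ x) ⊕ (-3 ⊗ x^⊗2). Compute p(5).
p(5) = 6

A tropical monomial a ⊗ x^⊗i evaluates to a + i · x. Evaluating each term at x = 5:
  Term 0 contributes 6 + 0 · 5 = 6
  Term 1 contributes 4 + 1 · 5 = 9
  Term 2 contributes -3 + 2 · 5 = 7
p(5) = ⊕ of these = min[6, 9, 7] = 6.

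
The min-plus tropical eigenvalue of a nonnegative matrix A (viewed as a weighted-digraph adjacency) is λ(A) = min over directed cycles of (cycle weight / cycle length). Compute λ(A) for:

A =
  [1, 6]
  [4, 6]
λ(A) = 1

Enumerate directed cycles and compute their means (weight / length). Sample:
  cycle 0 → 0: weight = 1, length = 1, mean = 1/1 ≈ 1.000
  cycle 1 → 1: weight = 6, length = 1, mean = 6/1 ≈ 6.000
  cycle 0 → 1 → 0: weight = 10, length = 2, mean = 10/2 ≈ 5.000
  cycle 1 → 0 → 1: weight = 10, length = 2, mean = 10/2 ≈ 5.000
Minimum mean = 1.000, attained e.g. along the cycle 0 → 0 with weight 1 and length 1. So λ(A) = 1/1 = 1.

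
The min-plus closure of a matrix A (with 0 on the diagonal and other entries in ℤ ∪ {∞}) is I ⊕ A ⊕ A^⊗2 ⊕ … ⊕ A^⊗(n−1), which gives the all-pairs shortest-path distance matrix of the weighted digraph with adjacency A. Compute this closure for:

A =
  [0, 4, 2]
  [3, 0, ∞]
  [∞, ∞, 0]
Closure =
  [0, 4, 2]
  [3, 0, 5]
  [∞, ∞, 0]

This is the Floyd-Warshall all-pairs shortest-path computation. For each intermediate vertex k = 0, 1, …, 2, update dist[i][j] ← min(dist[i][j], dist[i][k] + dist[k][j]). The final matrix gives, for each (i, j), the minimum total weight of any directed path from i to j (possibly empty when i = j).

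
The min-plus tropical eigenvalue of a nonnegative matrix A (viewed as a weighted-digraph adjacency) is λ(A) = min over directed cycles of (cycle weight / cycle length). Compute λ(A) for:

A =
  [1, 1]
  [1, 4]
λ(A) = 1

Enumerate directed cycles and compute their means (weight / length). Sample:
  cycle 0 → 0: weight = 1, length = 1, mean = 1/1 ≈ 1.000
  cycle 1 → 1: weight = 4, length = 1, mean = 4/1 ≈ 4.000
  cycle 0 → 1 → 0: weight = 2, length = 2, mean = 2/2 ≈ 1.000
  cycle 1 → 0 → 1: weight = 2, length = 2, mean = 2/2 ≈ 1.000
Minimum mean = 1.000, attained e.g. along the cycle 0 → 0 with weight 1 and length 1. So λ(A) = 1/1 = 1.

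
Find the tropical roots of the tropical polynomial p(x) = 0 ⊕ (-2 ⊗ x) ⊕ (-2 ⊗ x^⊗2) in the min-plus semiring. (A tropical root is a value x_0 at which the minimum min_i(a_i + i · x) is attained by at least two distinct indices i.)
Roots: {0, 2}

Each tropical root is a break point of the lower envelope of the lines y = a_i + i · x (there are 3 lines, with slopes 0, 1, ..., 2). Only the lines that attain the minimum somewhere contribute to roots; other lines are dominated. Here the surviving (envelope) indices are i = 2, i = 1, i = 0.
Intersections between consecutive envelope lines give the roots: for adjacent envelope indices i < j the intersection is x = (a_i − a_j) / (j − i). Reading off the sorted break points: {0, 2}.
Verification: at each break x_0, at least two indices attain the minimum of min_i(a_i + i · x_0).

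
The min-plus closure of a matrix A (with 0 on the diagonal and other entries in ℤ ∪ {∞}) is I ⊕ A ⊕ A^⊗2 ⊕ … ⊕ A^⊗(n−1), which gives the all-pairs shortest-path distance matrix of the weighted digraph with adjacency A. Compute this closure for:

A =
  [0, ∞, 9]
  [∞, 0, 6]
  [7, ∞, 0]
Closure =
  [0, ∞, 9]
  [13, 0, 6]
  [7, ∞, 0]

This is the Floyd-Warshall all-pairs shortest-path computation. For each intermediate vertex k = 0, 1, …, 2, update dist[i][j] ← min(dist[i][j], dist[i][k] + dist[k][j]). The final matrix gives, for each (i, j), the minimum total weight of any directed path from i to j (possibly empty when i = j).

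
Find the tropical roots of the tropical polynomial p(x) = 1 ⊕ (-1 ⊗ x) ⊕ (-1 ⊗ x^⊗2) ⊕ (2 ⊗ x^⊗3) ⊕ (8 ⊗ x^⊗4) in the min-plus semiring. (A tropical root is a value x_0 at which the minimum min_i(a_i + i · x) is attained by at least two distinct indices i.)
Roots: {-6, -3, 0, 2}

Each tropical root is a break point of the lower envelope of the lines y = a_i + i · x (there are 5 lines, with slopes 0, 1, ..., 4). Only the lines that attain the minimum somewhere contribute to roots; other lines are dominated. Here the surviving (envelope) indices are i = 4, i = 3, i = 2, i = 1, i = 0.
Intersections between consecutive envelope lines give the roots: for adjacent envelope indices i < j the intersection is x = (a_i − a_j) / (j − i). Reading off the sorted break points: {-6, -3, 0, 2}.
Verification: at each break x_0, at least two indices attain the minimum of min_i(a_i + i · x_0).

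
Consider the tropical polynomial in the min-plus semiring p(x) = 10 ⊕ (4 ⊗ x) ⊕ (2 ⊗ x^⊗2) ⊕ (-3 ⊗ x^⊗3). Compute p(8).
p(8) = 10

A tropical monomial a ⊗ x^⊗i evaluates to a + i · x. Evaluating each term at x = 8:
  Term 0 contributes 10 + 0 · 8 = 10
  Term 1 contributes 4 + 1 · 8 = 12
  Term 2 contributes 2 + 2 · 8 = 18
  Term 3 contributes -3 + 3 · 8 = 21
p(8) = ⊕ of these = min[10, 12, 18, 21] = 10.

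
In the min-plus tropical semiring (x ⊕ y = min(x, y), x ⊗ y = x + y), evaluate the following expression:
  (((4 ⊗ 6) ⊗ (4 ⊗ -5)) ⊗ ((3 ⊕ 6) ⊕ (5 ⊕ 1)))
(((4 ⊗ 6) ⊗ (4 ⊗ -5)) ⊗ ((3 ⊕ 6) ⊕ (5 ⊕ 1))) = 10

Expand innermost to outermost. Recall ⊕ takes the minimum of its arguments and ⊗ takes their sum. Working out the expression (((4 ⊗ 6) ⊗ (4 ⊗ -5)) ⊗ ((3 ⊕ 6) ⊕ (5 ⊕ 1))) gives 10.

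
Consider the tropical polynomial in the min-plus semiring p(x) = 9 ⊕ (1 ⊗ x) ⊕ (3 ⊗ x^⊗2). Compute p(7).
p(7) = 8

A tropical monomial a ⊗ x^⊗i evaluates to a + i · x. Evaluating each term at x = 7:
  Term 0 contributes 9 + 0 · 7 = 9
  Term 1 contributes 1 + 1 · 7 = 8
  Term 2 contributes 3 + 2 · 7 = 17
p(7) = ⊕ of these = min[9, 8, 17] = 8.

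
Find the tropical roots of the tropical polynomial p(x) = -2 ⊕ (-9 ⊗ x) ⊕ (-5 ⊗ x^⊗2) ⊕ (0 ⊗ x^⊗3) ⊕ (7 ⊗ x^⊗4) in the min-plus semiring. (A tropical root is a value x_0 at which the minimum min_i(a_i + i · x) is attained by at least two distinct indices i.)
Roots: {-7, -5, -4, 7}

Each tropical root is a break point of the lower envelope of the lines y = a_i + i · x (there are 5 lines, with slopes 0, 1, ..., 4). Only the lines that attain the minimum somewhere contribute to roots; other lines are dominated. Here the surviving (envelope) indices are i = 4, i = 3, i = 2, i = 1, i = 0.
Intersections between consecutive envelope lines give the roots: for adjacent envelope indices i < j the intersection is x = (a_i − a_j) / (j − i). Reading off the sorted break points: {-7, -5, -4, 7}.
Verification: at each break x_0, at least two indices attain the minimum of min_i(a_i + i · x_0).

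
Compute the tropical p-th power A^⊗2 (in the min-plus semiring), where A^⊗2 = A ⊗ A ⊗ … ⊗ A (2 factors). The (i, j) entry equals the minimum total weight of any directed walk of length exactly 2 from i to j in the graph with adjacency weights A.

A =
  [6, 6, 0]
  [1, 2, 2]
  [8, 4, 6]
A^⊗2 =
  [7, 4, 6]
  [3, 4, 1]
  [5, 6, 6]

Each entry (A^⊗2)_ij equals the minimum over all length-2 walks i = v_0 → v_1 → … → v_2 = j of Σ_t A[v_t][v_{t+1}]. For example, for (i, j) = (0, 2) we minimise over 3 possible intermediate vertex sequences; the minimum is 6, attained along the walk 0 → 0 → 2.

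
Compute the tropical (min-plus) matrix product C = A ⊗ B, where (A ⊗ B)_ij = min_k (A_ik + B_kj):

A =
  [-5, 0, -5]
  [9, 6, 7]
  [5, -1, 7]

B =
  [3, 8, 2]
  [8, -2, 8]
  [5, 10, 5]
A ⊗ B =
  [-2, -2, -3]
  [12, 4, 11]
  [7, -3, 7]

Apply the min-plus product entry-by-entry:
  C[0][0] = min over k of (A[0][0] + B[0][0] = -5 + 3 = -2, A[0][1] + B[1][0] = 0 + 8 = 8, A[0][2] + B[2][0] = -5 + 5 = 0) = -2 (attained at k = 0)
  C[0][1] = min over k of (A[0][0] + B[0][1] = -5 + 8 = 3, A[0][1] + B[1][1] = 0 + -2 = -2, A[0][2] + B[2][1] = -5 + 10 = 5) = -2 (attained at k = 1)
  C[0][2] = min over k of (A[0][0] + B[0][2] = -5 + 2 = -3, A[0][1] + B[1][2] = 0 + 8 = 8, A[0][2] + B[2][2] = -5 + 5 = 0) = -3 (attained at k = 0)
  C[1][0] = min over k of (A[1][0] + B[0][0] = 9 + 3 = 12, A[1][1] + B[1][0] = 6 + 8 = 14, A[1][2] + B[2][0] = 7 + 5 = 12) = 12 (attained at k = 0)
  C[1][1] = min over k of (A[1][0] + B[0][1] = 9 + 8 = 17, A[1][1] + B[1][1] = 6 + -2 = 4, A[1][2] + B[2][1] = 7 + 10 = 17) = 4 (attained at k = 1)
  C[1][2] = min over k of (A[1][0] + B[0][2] = 9 + 2 = 11, A[1][1] + B[1][2] = 6 + 8 = 14, A[1][2] + B[2][2] = 7 + 5 = 12) = 11 (attained at k = 0)
  C[2][0] = min over k of (A[2][0] + B[0][0] = 5 + 3 = 8, A[2][1] + B[1][0] = -1 + 8 = 7, A[2][2] + B[2][0] = 7 + 5 = 12) = 7 (attained at k = 1)
  C[2][1] = min over k of (A[2][0] + B[0][1] = 5 + 8 = 13, A[2][1] + B[1][1] = -1 + -2 = -3, A[2][2] + B[2][1] = 7 + 10 = 17) = -3 (attained at k = 1)
  C[2][2] = min over k of (A[2][0] + B[0][2] = 5 + 2 = 7, A[2][1] + B[1][2] = -1 + 8 = 7, A[2][2] + B[2][2] = 7 + 5 = 12) = 7 (attained at k = 0)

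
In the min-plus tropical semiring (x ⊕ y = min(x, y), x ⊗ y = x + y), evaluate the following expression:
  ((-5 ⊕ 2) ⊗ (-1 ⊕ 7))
((-5 ⊕ 2) ⊗ (-1 ⊕ 7)) = -6

Expand innermost to outermost. Recall ⊕ takes the minimum of its arguments and ⊗ takes their sum. Working out the expression ((-5 ⊕ 2) ⊗ (-1 ⊕ 7)) gives -6.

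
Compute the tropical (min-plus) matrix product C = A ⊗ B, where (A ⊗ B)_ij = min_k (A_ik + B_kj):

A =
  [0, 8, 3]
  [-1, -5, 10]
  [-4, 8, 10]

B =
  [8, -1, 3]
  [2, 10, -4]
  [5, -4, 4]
A ⊗ B =
  [8, -1, 3]
  [-3, -2, -9]
  [4, -5, -1]

Apply the min-plus product entry-by-entry:
  C[0][0] = min over k of (A[0][0] + B[0][0] = 0 + 8 = 8, A[0][1] + B[1][0] = 8 + 2 = 10, A[0][2] + B[2][0] = 3 + 5 = 8) = 8 (attained at k = 0)
  C[0][1] = min over k of (A[0][0] + B[0][1] = 0 + -1 = -1, A[0][1] + B[1][1] = 8 + 10 = 18, A[0][2] + B[2][1] = 3 + -4 = -1) = -1 (attained at k = 0)
  C[0][2] = min over k of (A[0][0] + B[0][2] = 0 + 3 = 3, A[0][1] + B[1][2] = 8 + -4 = 4, A[0][2] + B[2][2] = 3 + 4 = 7) = 3 (attained at k = 0)
  C[1][0] = min over k of (A[1][0] + B[0][0] = -1 + 8 = 7, A[1][1] + B[1][0] = -5 + 2 = -3, A[1][2] + B[2][0] = 10 + 5 = 15) = -3 (attained at k = 1)
  C[1][1] = min over k of (A[1][0] + B[0][1] = -1 + -1 = -2, A[1][1] + B[1][1] = -5 + 10 = 5, A[1][2] + B[2][1] = 10 + -4 = 6) = -2 (attained at k = 0)
  C[1][2] = min over k of (A[1][0] + B[0][2] = -1 + 3 = 2, A[1][1] + B[1][2] = -5 + -4 = -9, A[1][2] + B[2][2] = 10 + 4 = 14) = -9 (attained at k = 1)
  C[2][0] = min over k of (A[2][0] + B[0][0] = -4 + 8 = 4, A[2][1] + B[1][0] = 8 + 2 = 10, A[2][2] + B[2][0] = 10 + 5 = 15) = 4 (attained at k = 0)
  C[2][1] = min over k of (A[2][0] + B[0][1] = -4 + -1 = -5, A[2][1] + B[1][1] = 8 + 10 = 18, A[2][2] + B[2][1] = 10 + -4 = 6) = -5 (attained at k = 0)
  C[2][2] = min over k of (A[2][0] + B[0][2] = -4 + 3 = -1, A[2][1] + B[1][2] = 8 + -4 = 4, A[2][2] + B[2][2] = 10 + 4 = 14) = -1 (attained at k = 0)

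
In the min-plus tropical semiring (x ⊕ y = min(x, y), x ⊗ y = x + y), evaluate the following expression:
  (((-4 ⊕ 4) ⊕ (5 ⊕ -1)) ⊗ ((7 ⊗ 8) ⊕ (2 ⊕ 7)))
(((-4 ⊕ 4) ⊕ (5 ⊕ -1)) ⊗ ((7 ⊗ 8) ⊕ (2 ⊕ 7))) = -2

Expand innermost to outermost. Recall ⊕ takes the minimum of its arguments and ⊗ takes their sum. Working out the expression (((-4 ⊕ 4) ⊕ (5 ⊕ -1)) ⊗ ((7 ⊗ 8) ⊕ (2 ⊕ 7))) gives -2.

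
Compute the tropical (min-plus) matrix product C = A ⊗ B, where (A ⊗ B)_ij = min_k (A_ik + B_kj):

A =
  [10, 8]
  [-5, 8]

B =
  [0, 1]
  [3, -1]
A ⊗ B =
  [10, 7]
  [-5, -4]

Apply the min-plus product entry-by-entry:
  C[0][0] = min over k of (A[0][0] + B[0][0] = 10 + 0 = 10, A[0][1] + B[1][0] = 8 + 3 = 11) = 10 (attained at k = 0)
  C[0][1] = min over k of (A[0][0] + B[0][1] = 10 + 1 = 11, A[0][1] + B[1][1] = 8 + -1 = 7) = 7 (attained at k = 1)
  C[1][0] = min over k of (A[1][0] + B[0][0] = -5 + 0 = -5, A[1][1] + B[1][0] = 8 + 3 = 11) = -5 (attained at k = 0)
  C[1][1] = min over k of (A[1][0] + B[0][1] = -5 + 1 = -4, A[1][1] + B[1][1] = 8 + -1 = 7) = -4 (attained at k = 0)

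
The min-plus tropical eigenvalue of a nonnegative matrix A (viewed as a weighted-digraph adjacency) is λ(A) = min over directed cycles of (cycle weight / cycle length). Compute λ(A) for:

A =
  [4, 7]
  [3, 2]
λ(A) = 2

Enumerate directed cycles and compute their means (weight / length). Sample:
  cycle 0 → 0: weight = 4, length = 1, mean = 4/1 ≈ 4.000
  cycle 1 → 1: weight = 2, length = 1, mean = 2/1 ≈ 2.000
  cycle 0 → 1 → 0: weight = 10, length = 2, mean = 10/2 ≈ 5.000
  cycle 1 → 0 → 1: weight = 10, length = 2, mean = 10/2 ≈ 5.000
Minimum mean = 2.000, attained e.g. along the cycle 1 → 1 with weight 2 and length 1. So λ(A) = 2/1 = 2.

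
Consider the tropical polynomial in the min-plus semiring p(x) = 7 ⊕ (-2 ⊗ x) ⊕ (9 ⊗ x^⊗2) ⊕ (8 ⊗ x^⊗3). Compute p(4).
p(4) = 2

A tropical monomial a ⊗ x^⊗i evaluates to a + i · x. Evaluating each term at x = 4:
  Term 0 contributes 7 + 0 · 4 = 7
  Term 1 contributes -2 + 1 · 4 = 2
  Term 2 contributes 9 + 2 · 4 = 17
  Term 3 contributes 8 + 3 · 4 = 20
p(4) = ⊕ of these = min[7, 2, 17, 20] = 2.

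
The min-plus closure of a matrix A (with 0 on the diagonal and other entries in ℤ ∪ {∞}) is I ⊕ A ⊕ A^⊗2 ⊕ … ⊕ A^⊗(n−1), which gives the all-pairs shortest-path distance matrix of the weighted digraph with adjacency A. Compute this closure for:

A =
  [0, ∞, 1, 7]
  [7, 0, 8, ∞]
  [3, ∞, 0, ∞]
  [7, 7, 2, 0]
Closure =
  [0, 14, 1, 7]
  [7, 0, 8, 14]
  [3, 17, 0, 10]
  [5, 7, 2, 0]

This is the Floyd-Warshall all-pairs shortest-path computation. For each intermediate vertex k = 0, 1, …, 3, update dist[i][j] ← min(dist[i][j], dist[i][k] + dist[k][j]). The final matrix gives, for each (i, j), the minimum total weight of any directed path from i to j (possibly empty when i = j).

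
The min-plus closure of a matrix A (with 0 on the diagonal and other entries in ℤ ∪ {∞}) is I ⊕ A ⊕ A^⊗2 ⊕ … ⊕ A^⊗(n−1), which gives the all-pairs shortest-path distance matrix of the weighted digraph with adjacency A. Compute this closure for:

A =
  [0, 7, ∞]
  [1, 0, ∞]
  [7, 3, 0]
Closure =
  [0, 7, ∞]
  [1, 0, ∞]
  [4, 3, 0]

This is the Floyd-Warshall all-pairs shortest-path computation. For each intermediate vertex k = 0, 1, …, 2, update dist[i][j] ← min(dist[i][j], dist[i][k] + dist[k][j]). The final matrix gives, for each (i, j), the minimum total weight of any directed path from i to j (possibly empty when i = j).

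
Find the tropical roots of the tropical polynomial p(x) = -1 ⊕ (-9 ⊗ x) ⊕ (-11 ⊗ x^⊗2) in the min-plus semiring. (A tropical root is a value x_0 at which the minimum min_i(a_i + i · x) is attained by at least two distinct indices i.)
Roots: {2, 8}

Each tropical root is a break point of the lower envelope of the lines y = a_i + i · x (there are 3 lines, with slopes 0, 1, ..., 2). Only the lines that attain the minimum somewhere contribute to roots; other lines are dominated. Here the surviving (envelope) indices are i = 2, i = 1, i = 0.
Intersections between consecutive envelope lines give the roots: for adjacent envelope indices i < j the intersection is x = (a_i − a_j) / (j − i). Reading off the sorted break points: {2, 8}.
Verification: at each break x_0, at least two indices attain the minimum of min_i(a_i + i · x_0).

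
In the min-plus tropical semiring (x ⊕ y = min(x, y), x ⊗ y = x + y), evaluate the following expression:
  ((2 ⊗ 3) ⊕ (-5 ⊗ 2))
((2 ⊗ 3) ⊕ (-5 ⊗ 2)) = -3

Expand innermost to outermost. Recall ⊕ takes the minimum of its arguments and ⊗ takes their sum. Working out the expression ((2 ⊗ 3) ⊕ (-5 ⊗ 2)) gives -3.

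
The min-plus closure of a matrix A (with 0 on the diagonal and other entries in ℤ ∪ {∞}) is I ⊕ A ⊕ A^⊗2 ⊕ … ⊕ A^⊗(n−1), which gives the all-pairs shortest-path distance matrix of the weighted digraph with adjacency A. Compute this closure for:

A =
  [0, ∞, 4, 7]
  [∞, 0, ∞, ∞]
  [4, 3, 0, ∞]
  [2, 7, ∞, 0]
Closure =
  [0, 7, 4, 7]
  [∞, 0, ∞, ∞]
  [4, 3, 0, 11]
  [2, 7, 6, 0]

This is the Floyd-Warshall all-pairs shortest-path computation. For each intermediate vertex k = 0, 1, …, 3, update dist[i][j] ← min(dist[i][j], dist[i][k] + dist[k][j]). The final matrix gives, for each (i, j), the minimum total weight of any directed path from i to j (possibly empty when i = j).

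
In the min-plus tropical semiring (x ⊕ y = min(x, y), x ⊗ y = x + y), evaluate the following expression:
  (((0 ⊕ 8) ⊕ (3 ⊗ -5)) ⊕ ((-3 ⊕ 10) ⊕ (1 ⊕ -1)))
(((0 ⊕ 8) ⊕ (3 ⊗ -5)) ⊕ ((-3 ⊕ 10) ⊕ (1 ⊕ -1))) = -3

Expand innermost to outermost. Recall ⊕ takes the minimum of its arguments and ⊗ takes their sum. Working out the expression (((0 ⊕ 8) ⊕ (3 ⊗ -5)) ⊕ ((-3 ⊕ 10) ⊕ (1 ⊕ -1))) gives -3.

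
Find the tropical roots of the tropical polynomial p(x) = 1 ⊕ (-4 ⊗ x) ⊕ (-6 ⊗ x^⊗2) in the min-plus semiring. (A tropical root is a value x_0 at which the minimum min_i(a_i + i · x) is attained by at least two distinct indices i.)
Roots: {2, 5}

Each tropical root is a break point of the lower envelope of the lines y = a_i + i · x (there are 3 lines, with slopes 0, 1, ..., 2). Only the lines that attain the minimum somewhere contribute to roots; other lines are dominated. Here the surviving (envelope) indices are i = 2, i = 1, i = 0.
Intersections between consecutive envelope lines give the roots: for adjacent envelope indices i < j the intersection is x = (a_i − a_j) / (j − i). Reading off the sorted break points: {2, 5}.
Verification: at each break x_0, at least two indices attain the minimum of min_i(a_i + i · x_0).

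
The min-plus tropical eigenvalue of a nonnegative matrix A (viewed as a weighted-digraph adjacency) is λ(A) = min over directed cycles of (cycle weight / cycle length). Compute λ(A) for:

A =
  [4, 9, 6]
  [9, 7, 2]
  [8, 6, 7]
λ(A) = 4

Enumerate directed cycles and compute their means (weight / length). Sample:
  cycle 0 → 0: weight = 4, length = 1, mean = 4/1 ≈ 4.000
  cycle 1 → 1: weight = 7, length = 1, mean = 7/1 ≈ 7.000
  cycle 2 → 2: weight = 7, length = 1, mean = 7/1 ≈ 7.000
  cycle 0 → 1 → 0: weight = 18, length = 2, mean = 18/2 ≈ 9.000
  cycle 0 → 2 → 0: weight = 14, length = 2, mean = 14/2 ≈ 7.000
  cycle 1 → 0 → 1: weight = 18, length = 2, mean = 18/2 ≈ 9.000
Minimum mean = 4.000, attained e.g. along the cycle 0 → 0 with weight 4 and length 1. So λ(A) = 4/1 = 4.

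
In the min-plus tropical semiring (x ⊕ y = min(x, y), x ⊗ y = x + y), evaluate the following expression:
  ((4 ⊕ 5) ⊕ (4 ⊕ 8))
((4 ⊕ 5) ⊕ (4 ⊕ 8)) = 4

Expand innermost to outermost. Recall ⊕ takes the minimum of its arguments and ⊗ takes their sum. Working out the expression ((4 ⊕ 5) ⊕ (4 ⊕ 8)) gives 4.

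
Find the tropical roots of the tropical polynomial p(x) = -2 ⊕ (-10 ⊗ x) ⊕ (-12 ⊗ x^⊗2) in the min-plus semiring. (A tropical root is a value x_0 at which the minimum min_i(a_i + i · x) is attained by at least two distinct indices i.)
Roots: {2, 8}

Each tropical root is a break point of the lower envelope of the lines y = a_i + i · x (there are 3 lines, with slopes 0, 1, ..., 2). Only the lines that attain the minimum somewhere contribute to roots; other lines are dominated. Here the surviving (envelope) indices are i = 2, i = 1, i = 0.
Intersections between consecutive envelope lines give the roots: for adjacent envelope indices i < j the intersection is x = (a_i − a_j) / (j − i). Reading off the sorted break points: {2, 8}.
Verification: at each break x_0, at least two indices attain the minimum of min_i(a_i + i · x_0).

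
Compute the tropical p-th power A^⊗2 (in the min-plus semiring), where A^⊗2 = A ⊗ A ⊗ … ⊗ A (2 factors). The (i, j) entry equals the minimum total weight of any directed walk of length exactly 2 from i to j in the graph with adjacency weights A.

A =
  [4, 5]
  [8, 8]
A^⊗2 =
  [8, 9]
  [12, 13]

Each entry (A^⊗2)_ij equals the minimum over all length-2 walks i = v_0 → v_1 → … → v_2 = j of Σ_t A[v_t][v_{t+1}]. For example, for (i, j) = (0, 1) we minimise over 2 possible intermediate vertex sequences; the minimum is 9, attained along the walk 0 → 0 → 1.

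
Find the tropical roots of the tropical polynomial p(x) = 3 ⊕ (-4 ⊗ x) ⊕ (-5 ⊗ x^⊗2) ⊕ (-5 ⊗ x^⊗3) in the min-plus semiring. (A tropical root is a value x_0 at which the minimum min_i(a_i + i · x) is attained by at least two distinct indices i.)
Roots: {0, 1, 7}

Each tropical root is a break point of the lower envelope of the lines y = a_i + i · x (there are 4 lines, with slopes 0, 1, ..., 3). Only the lines that attain the minimum somewhere contribute to roots; other lines are dominated. Here the surviving (envelope) indices are i = 3, i = 2, i = 1, i = 0.
Intersections between consecutive envelope lines give the roots: for adjacent envelope indices i < j the intersection is x = (a_i − a_j) / (j − i). Reading off the sorted break points: {0, 1, 7}.
Verification: at each break x_0, at least two indices attain the minimum of min_i(a_i + i · x_0).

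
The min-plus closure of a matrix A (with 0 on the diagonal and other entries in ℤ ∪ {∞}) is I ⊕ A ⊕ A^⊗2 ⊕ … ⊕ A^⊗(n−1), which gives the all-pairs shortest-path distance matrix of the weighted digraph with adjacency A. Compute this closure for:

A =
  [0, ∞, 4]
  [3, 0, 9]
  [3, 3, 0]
Closure =
  [0, 7, 4]
  [3, 0, 7]
  [3, 3, 0]

This is the Floyd-Warshall all-pairs shortest-path computation. For each intermediate vertex k = 0, 1, …, 2, update dist[i][j] ← min(dist[i][j], dist[i][k] + dist[k][j]). The final matrix gives, for each (i, j), the minimum total weight of any directed path from i to j (possibly empty when i = j).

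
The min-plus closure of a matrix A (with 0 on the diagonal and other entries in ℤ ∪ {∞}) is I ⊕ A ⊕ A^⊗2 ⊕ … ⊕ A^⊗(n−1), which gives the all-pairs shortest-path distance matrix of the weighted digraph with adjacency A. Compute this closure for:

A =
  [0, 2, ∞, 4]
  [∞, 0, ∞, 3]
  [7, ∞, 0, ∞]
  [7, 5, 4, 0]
Closure =
  [0, 2, 8, 4]
  [10, 0, 7, 3]
  [7, 9, 0, 11]
  [7, 5, 4, 0]

This is the Floyd-Warshall all-pairs shortest-path computation. For each intermediate vertex k = 0, 1, …, 3, update dist[i][j] ← min(dist[i][j], dist[i][k] + dist[k][j]). The final matrix gives, for each (i, j), the minimum total weight of any directed path from i to j (possibly empty when i = j).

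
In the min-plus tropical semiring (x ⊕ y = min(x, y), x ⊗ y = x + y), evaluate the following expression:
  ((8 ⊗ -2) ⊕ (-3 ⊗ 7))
((8 ⊗ -2) ⊕ (-3 ⊗ 7)) = 4

Expand innermost to outermost. Recall ⊕ takes the minimum of its arguments and ⊗ takes their sum. Working out the expression ((8 ⊗ -2) ⊕ (-3 ⊗ 7)) gives 4.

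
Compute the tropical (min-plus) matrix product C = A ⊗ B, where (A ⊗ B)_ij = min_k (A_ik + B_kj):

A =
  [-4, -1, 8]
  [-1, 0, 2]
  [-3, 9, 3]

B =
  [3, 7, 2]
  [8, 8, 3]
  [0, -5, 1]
A ⊗ B =
  [-1, 3, -2]
  [2, -3, 1]
  [0, -2, -1]

Apply the min-plus product entry-by-entry:
  C[0][0] = min over k of (A[0][0] + B[0][0] = -4 + 3 = -1, A[0][1] + B[1][0] = -1 + 8 = 7, A[0][2] + B[2][0] = 8 + 0 = 8) = -1 (attained at k = 0)
  C[0][1] = min over k of (A[0][0] + B[0][1] = -4 + 7 = 3, A[0][1] + B[1][1] = -1 + 8 = 7, A[0][2] + B[2][1] = 8 + -5 = 3) = 3 (attained at k = 0)
  C[0][2] = min over k of (A[0][0] + B[0][2] = -4 + 2 = -2, A[0][1] + B[1][2] = -1 + 3 = 2, A[0][2] + B[2][2] = 8 + 1 = 9) = -2 (attained at k = 0)
  C[1][0] = min over k of (A[1][0] + B[0][0] = -1 + 3 = 2, A[1][1] + B[1][0] = 0 + 8 = 8, A[1][2] + B[2][0] = 2 + 0 = 2) = 2 (attained at k = 0)
  C[1][1] = min over k of (A[1][0] + B[0][1] = -1 + 7 = 6, A[1][1] + B[1][1] = 0 + 8 = 8, A[1][2] + B[2][1] = 2 + -5 = -3) = -3 (attained at k = 2)
  C[1][2] = min over k of (A[1][0] + B[0][2] = -1 + 2 = 1, A[1][1] + B[1][2] = 0 + 3 = 3, A[1][2] + B[2][2] = 2 + 1 = 3) = 1 (attained at k = 0)
  C[2][0] = min over k of (A[2][0] + B[0][0] = -3 + 3 = 0, A[2][1] + B[1][0] = 9 + 8 = 17, A[2][2] + B[2][0] = 3 + 0 = 3) = 0 (attained at k = 0)
  C[2][1] = min over k of (A[2][0] + B[0][1] = -3 + 7 = 4, A[2][1] + B[1][1] = 9 + 8 = 17, A[2][2] + B[2][1] = 3 + -5 = -2) = -2 (attained at k = 2)
  C[2][2] = min over k of (A[2][0] + B[0][2] = -3 + 2 = -1, A[2][1] + B[1][2] = 9 + 3 = 12, A[2][2] + B[2][2] = 3 + 1 = 4) = -1 (attained at k = 0)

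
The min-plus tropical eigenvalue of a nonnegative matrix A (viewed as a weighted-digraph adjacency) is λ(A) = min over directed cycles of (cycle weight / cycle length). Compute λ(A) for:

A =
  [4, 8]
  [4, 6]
λ(A) = 4

Enumerate directed cycles and compute their means (weight / length). Sample:
  cycle 0 → 0: weight = 4, length = 1, mean = 4/1 ≈ 4.000
  cycle 1 → 1: weight = 6, length = 1, mean = 6/1 ≈ 6.000
  cycle 0 → 1 → 0: weight = 12, length = 2, mean = 12/2 ≈ 6.000
  cycle 1 → 0 → 1: weight = 12, length = 2, mean = 12/2 ≈ 6.000
Minimum mean = 4.000, attained e.g. along the cycle 0 → 0 with weight 4 and length 1. So λ(A) = 4/1 = 4.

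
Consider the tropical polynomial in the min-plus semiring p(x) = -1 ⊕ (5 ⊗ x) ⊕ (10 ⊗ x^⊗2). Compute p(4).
p(4) = -1

A tropical monomial a ⊗ x^⊗i evaluates to a + i · x. Evaluating each term at x = 4:
  Term 0 contributes -1 + 0 · 4 = -1
  Term 1 contributes 5 + 1 · 4 = 9
  Term 2 contributes 10 + 2 · 4 = 18
p(4) = ⊕ of these = min[-1, 9, 18] = -1.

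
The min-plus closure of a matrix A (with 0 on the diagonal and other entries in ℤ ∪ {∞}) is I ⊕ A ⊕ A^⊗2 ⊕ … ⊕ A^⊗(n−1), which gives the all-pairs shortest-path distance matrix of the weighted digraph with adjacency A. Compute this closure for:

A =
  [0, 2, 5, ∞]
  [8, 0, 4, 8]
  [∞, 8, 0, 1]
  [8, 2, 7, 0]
Closure =
  [0, 2, 5, 6]
  [8, 0, 4, 5]
  [9, 3, 0, 1]
  [8, 2, 6, 0]

This is the Floyd-Warshall all-pairs shortest-path computation. For each intermediate vertex k = 0, 1, …, 3, update dist[i][j] ← min(dist[i][j], dist[i][k] + dist[k][j]). The final matrix gives, for each (i, j), the minimum total weight of any directed path from i to j (possibly empty when i = j).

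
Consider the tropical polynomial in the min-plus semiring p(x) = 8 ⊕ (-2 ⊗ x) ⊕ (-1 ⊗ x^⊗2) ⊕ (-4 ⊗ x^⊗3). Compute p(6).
p(6) = 4

A tropical monomial a ⊗ x^⊗i evaluates to a + i · x. Evaluating each term at x = 6:
  Term 0 contributes 8 + 0 · 6 = 8
  Term 1 contributes -2 + 1 · 6 = 4
  Term 2 contributes -1 + 2 · 6 = 11
  Term 3 contributes -4 + 3 · 6 = 14
p(6) = ⊕ of these = min[8, 4, 11, 14] = 4.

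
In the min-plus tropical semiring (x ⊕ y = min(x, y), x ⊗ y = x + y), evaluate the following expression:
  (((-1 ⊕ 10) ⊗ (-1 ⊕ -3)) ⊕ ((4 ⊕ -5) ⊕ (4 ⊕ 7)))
(((-1 ⊕ 10) ⊗ (-1 ⊕ -3)) ⊕ ((4 ⊕ -5) ⊕ (4 ⊕ 7))) = -5

Expand innermost to outermost. Recall ⊕ takes the minimum of its arguments and ⊗ takes their sum. Working out the expression (((-1 ⊕ 10) ⊗ (-1 ⊕ -3)) ⊕ ((4 ⊕ -5) ⊕ (4 ⊕ 7))) gives -5.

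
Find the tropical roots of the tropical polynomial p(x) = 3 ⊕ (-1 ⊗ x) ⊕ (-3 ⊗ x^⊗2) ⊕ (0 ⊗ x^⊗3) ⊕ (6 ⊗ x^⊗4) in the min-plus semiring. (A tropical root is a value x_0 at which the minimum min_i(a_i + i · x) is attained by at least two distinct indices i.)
Roots: {-6, -3, 2, 4}

Each tropical root is a break point of the lower envelope of the lines y = a_i + i · x (there are 5 lines, with slopes 0, 1, ..., 4). Only the lines that attain the minimum somewhere contribute to roots; other lines are dominated. Here the surviving (envelope) indices are i = 4, i = 3, i = 2, i = 1, i = 0.
Intersections between consecutive envelope lines give the roots: for adjacent envelope indices i < j the intersection is x = (a_i − a_j) / (j − i). Reading off the sorted break points: {-6, -3, 2, 4}.
Verification: at each break x_0, at least two indices attain the minimum of min_i(a_i + i · x_0).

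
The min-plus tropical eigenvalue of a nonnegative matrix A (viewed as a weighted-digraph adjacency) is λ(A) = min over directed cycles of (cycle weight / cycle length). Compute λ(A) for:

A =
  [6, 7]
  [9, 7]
λ(A) = 6

Enumerate directed cycles and compute their means (weight / length). Sample:
  cycle 0 → 0: weight = 6, length = 1, mean = 6/1 ≈ 6.000
  cycle 1 → 1: weight = 7, length = 1, mean = 7/1 ≈ 7.000
  cycle 0 → 1 → 0: weight = 16, length = 2, mean = 16/2 ≈ 8.000
  cycle 1 → 0 → 1: weight = 16, length = 2, mean = 16/2 ≈ 8.000
Minimum mean = 6.000, attained e.g. along the cycle 0 → 0 with weight 6 and length 1. So λ(A) = 6/1 = 6.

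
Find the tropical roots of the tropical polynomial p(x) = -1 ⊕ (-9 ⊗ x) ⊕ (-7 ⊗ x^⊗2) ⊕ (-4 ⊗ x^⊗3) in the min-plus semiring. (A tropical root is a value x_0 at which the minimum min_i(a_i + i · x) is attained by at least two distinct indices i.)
Roots: {-3, -2, 8}

Each tropical root is a break point of the lower envelope of the lines y = a_i + i · x (there are 4 lines, with slopes 0, 1, ..., 3). Only the lines that attain the minimum somewhere contribute to roots; other lines are dominated. Here the surviving (envelope) indices are i = 3, i = 2, i = 1, i = 0.
Intersections between consecutive envelope lines give the roots: for adjacent envelope indices i < j the intersection is x = (a_i − a_j) / (j − i). Reading off the sorted break points: {-3, -2, 8}.
Verification: at each break x_0, at least two indices attain the minimum of min_i(a_i + i · x_0).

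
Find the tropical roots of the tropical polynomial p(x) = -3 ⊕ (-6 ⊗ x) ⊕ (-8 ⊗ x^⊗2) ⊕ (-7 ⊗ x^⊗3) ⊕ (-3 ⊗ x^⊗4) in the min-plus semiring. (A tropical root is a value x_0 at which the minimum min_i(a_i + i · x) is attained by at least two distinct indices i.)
Roots: {-4, -1, 2, 3}

Each tropical root is a break point of the lower envelope of the lines y = a_i + i · x (there are 5 lines, with slopes 0, 1, ..., 4). Only the lines that attain the minimum somewhere contribute to roots; other lines are dominated. Here the surviving (envelope) indices are i = 4, i = 3, i = 2, i = 1, i = 0.
Intersections between consecutive envelope lines give the roots: for adjacent envelope indices i < j the intersection is x = (a_i − a_j) / (j − i). Reading off the sorted break points: {-4, -1, 2, 3}.
Verification: at each break x_0, at least two indices attain the minimum of min_i(a_i + i · x_0).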